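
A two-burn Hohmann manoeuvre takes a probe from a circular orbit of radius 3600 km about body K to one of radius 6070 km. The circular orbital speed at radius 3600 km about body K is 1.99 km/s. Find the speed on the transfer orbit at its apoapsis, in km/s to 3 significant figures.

v = 1.32 km/s

From the circular-orbit relation v² = μ/r at r = 3600 km: μ = v²r = (1.99)² × 3600 = 14256.4 km³/s².
Semi-major axis of the transfer orbit: a_t = (3600 + 6070)/2 = 4835 km.
The apoapsis of the transfer ellipse is at r = 6070 km.
Vis-viva: v = √[μ(2/r − 1/a_t)] = √[14256.4 × (2/6070 − 1/4835)] = 1.322 km/s.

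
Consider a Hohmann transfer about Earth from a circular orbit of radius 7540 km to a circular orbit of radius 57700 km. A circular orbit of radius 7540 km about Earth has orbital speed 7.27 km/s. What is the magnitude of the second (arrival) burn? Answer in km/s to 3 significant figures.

From the circular-orbit relation v² = μ/r at r = 7540 km: μ = v²r = (7.27)² × 7540 = 3.98511×10^5 km³/s².
Semi-major axis of the transfer orbit: a_t = (7540 + 57700)/2 = 32620 km.
Circular speed at r = 57700 km: v_c = √(μ/r) = 2.62804 km/s.
Transfer-orbit speed at the same r (vis-viva, a = a_t): v_t = √[μ(2/r − 1/a_t)] = 1.26350 km/s.
Δv₂ = |v_t − v_c| = |1.26350 − 2.62804| = 1.365 km/s.

Δv₂ = 1.36 km/s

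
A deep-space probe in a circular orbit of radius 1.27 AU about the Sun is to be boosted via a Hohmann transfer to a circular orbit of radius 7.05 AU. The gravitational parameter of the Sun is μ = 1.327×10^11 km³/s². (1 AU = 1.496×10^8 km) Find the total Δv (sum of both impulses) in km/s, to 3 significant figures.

In km: r₁ = 1.27 × 1.496×10^8 = 1.89992×10^8 km; r₂ = 7.05 × 1.496×10^8 = 1.05468×10^9 km.
The Hohmann ellipse has a_t = (r₁ + r₂)/2 = 6.22336×10^8 km.
Circular speed at r₁: v₁ = √(μ/r₁) = √(1.327×10^11/1.89992×10^8) = 26.4282 km/s.
Transfer-orbit speed at r₁ (vis-viva equation): v_p = √[μ(2/r₁ − 1/a_t)] = 34.4045 km/s.
First burn Δv₁ = |v_p − v₁| = 7.9763 km/s.
Circular speed at r₂: v₂ = √(μ/r₂) = 11.217 km/s.
Transfer-orbit speed at r₂: v_a = √[μ(2/r₂ − 1/a_t)] = 6.1977 km/s.
Second burn Δv₂ = |v₂ − v_a| = 5.0193 km/s.
Total Δv = Δv₁ + Δv₂ = 13.00 km/s.

Δv = 13.0 km/s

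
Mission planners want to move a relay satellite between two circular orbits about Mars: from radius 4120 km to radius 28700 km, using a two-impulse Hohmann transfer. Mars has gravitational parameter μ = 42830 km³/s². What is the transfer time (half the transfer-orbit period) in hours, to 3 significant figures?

The Hohmann ellipse has a_t = (r₁ + r₂)/2 = 16410 km.
Transfer time t = π√(a_t³/μ) = π√((16410)³ / 42830) = 31910 s.
Converting: 31910 s ÷ 3600 s/hour = 8.86 hours.

t = 8.86 hours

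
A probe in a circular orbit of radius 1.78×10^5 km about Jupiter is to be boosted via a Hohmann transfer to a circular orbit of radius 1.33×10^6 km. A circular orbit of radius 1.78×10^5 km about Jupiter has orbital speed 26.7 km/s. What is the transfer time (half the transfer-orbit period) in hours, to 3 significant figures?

t = 50.7 hours

From the circular-orbit relation v² = μ/r at r = 1.78×10^5 km: μ = v²r = (26.7)² × 1.78×10^5 = 1.26894×10^8 km³/s².
Transfer-ellipse semi-major axis a_t = (r₁ + r₂)/2 = (1.780×10^5 + 1.330×10^6)/2 = 7.540×10^5 km.
Half the transfer-orbit period gives t = π√(a_t³/μ) = 1.826×10^5 s.
Converting: 1.826×10^5 s ÷ 3600 s/hour = 50.7 hours.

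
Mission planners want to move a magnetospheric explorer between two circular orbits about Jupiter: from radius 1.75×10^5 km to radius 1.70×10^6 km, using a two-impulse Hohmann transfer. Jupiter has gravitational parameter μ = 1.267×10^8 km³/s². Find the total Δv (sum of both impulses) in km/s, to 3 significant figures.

Δv = 14.2 km/s

Semi-major axis of the transfer orbit: a_t = (1.750×10^5 + 1.700×10^6)/2 = 9.375×10^5 km.
At r₁ the circular-orbit speed is v₁ = √(μ/r₁) = 26.907 km/s.
On the transfer ellipse at r₁, v² = μ(2/r − 1/a) gives v_p = √[μ(2/r₁ − 1/a_t)] = 36.233 km/s.
First burn Δv₁ = |v_p − v₁| = 9.326 km/s.
At r₂, v₂ = √(μ/r₂) = 8.633 km/s.
Transfer-orbit speed at r₂: v_a = √[μ(2/r₂ − 1/a_t)] = 3.730 km/s.
Second burn Δv₂ = |v₂ − v_a| = 4.903 km/s.
Δv = Δv₁ + Δv₂ = 9.326 + 4.903 = 14.23 km/s.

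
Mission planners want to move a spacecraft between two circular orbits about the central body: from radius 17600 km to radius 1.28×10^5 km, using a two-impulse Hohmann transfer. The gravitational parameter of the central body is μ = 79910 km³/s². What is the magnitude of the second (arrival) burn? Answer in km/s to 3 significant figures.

Δv₂ = 0.402 km/s

The Hohmann ellipse has a_t = (r₁ + r₂)/2 = 72800 km.
Circular speed at r = 1.280×10^5 km: v_c = √(μ/r) = 0.7901 km/s.
Transfer-orbit speed at the same r (vis-viva, a = a_t): v_t = √[μ(2/r − 1/a_t)] = 0.3885 km/s.
Δv₂ = |v_t − v_c| = |0.3885 − 0.7901| = 0.4016 km/s.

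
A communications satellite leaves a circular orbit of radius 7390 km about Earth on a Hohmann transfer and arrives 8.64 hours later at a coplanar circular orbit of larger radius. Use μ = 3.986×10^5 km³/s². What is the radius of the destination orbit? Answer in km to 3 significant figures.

r₂ = 60500 km

Transfer time t = 8.64 hours = 31104 s, and t = π√(a_t³/μ).
So a_t = (μ t²/π²)^(1/3) = (3.986×10^5 × (31104)² / π²)^(1/3) = 33933 km.
Since a_t = (r₁ + r₂)/2, r₂ = 2a_t − r₁ = 2×33933 − 7390 = 60476 km.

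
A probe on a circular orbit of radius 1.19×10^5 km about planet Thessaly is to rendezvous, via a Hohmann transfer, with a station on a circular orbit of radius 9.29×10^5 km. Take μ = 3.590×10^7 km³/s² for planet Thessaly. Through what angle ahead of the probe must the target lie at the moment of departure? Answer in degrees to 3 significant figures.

Transfer-ellipse semi-major axis a_t = (r₁ + r₂)/2 = (1.190×10^5 + 9.290×10^5)/2 = 5.240×10^5 km.
The half-period of the transfer ellipse is t = π√(a_t³/μ) = 1.9888×10^5 s.
Target angular speed ω₂ = √(μ/r₂³) = 6.6915×10^-6 rad/s.
Angle swept by the target during transfer: ω₂·t = 1.3308 rad = 76.25°.
Arrival is 180° from departure on the ellipse, so φ = 180° − 76.25° = 104°.

φ = 104°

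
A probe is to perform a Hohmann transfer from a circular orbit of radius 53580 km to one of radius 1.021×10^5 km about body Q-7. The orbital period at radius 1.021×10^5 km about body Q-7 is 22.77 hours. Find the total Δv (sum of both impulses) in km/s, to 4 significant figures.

Δv = 2.903 km/s

From Kepler's third law T² = 4π²r³/μ at r = 1.021×10^5 km, T = 22.77 hours = 22.77 × 3600 s = 81972 s: μ = 4π²r³/T² = 6.25325×10^6 km³/s².
Transfer-ellipse semi-major axis a_t = (r₁ + r₂)/2 = (53580 + 1.021×10^5)/2 = 77840 km.
At r₁ the circular-orbit speed is v₁ = √(μ/r₁) = 10.8032 km/s.
Transfer-orbit speed at r₁ (vis-viva equation): v_p = √[μ(2/r₁ − 1/a_t)] = 12.3727 km/s.
First burn Δv₁ = |v_p − v₁| = 1.5695 km/s.
At r₂, v₂ = √(μ/r₂) = 7.8260 km/s.
Transfer-orbit speed at r₂: v_a = √[μ(2/r₂ − 1/a_t)] = 6.4929 km/s.
Second burn Δv₂ = |v₂ − v_a| = 1.3331 km/s.
Total Δv = Δv₁ + Δv₂ = 2.903 km/s.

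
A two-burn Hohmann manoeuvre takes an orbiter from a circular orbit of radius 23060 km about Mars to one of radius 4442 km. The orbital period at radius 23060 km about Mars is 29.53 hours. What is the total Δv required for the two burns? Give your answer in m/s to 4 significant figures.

From Kepler's third law T² = 4π²r³/μ at r = 23060 km, T = 29.53 hours = 29.53 × 3600 s = 1.06308×10^5 s: μ = 4π²r³/T² = 42835.7 km³/s².
Semi-major axis of the transfer orbit: a_t = (23060 + 4442)/2 = 13751 km.
Circular speed at r₁: v₁ = √(μ/r₁) = √(42835.7/23060) = 1.3629 km/s.
On the transfer ellipse at r₁, v² = μ(2/r − 1/a) gives v_a = √[μ(2/r₁ − 1/a_t)] = 0.77463 km/s.
First burn Δv₁ = |v_a − v₁| = 0.5883 km/s.
Circular speed at r₂: v₂ = √(μ/r₂) = 3.105 km/s.
Transfer-orbit speed at r₂: v_p = √[μ(2/r₂ − 1/a_t)] = 4.021 km/s.
Second burn Δv₂ = |v₂ − v_p| = 0.9160 km/s.
Total Δv = Δv₁ + Δv₂ = 1.504 km/s.

Δv = 1504 m/s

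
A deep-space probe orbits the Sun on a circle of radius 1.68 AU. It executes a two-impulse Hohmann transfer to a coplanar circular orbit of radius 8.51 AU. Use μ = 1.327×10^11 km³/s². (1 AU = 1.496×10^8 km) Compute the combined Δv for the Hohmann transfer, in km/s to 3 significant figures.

Δv = 11.1 km/s

In km: r₁ = 1.68 × 1.496×10^8 = 2.51328×10^8 km; r₂ = 8.51 × 1.496×10^8 = 1.273096×10^9 km.
Semi-major axis of the transfer orbit: a_t = (2.51328×10^8 + 1.273096×10^9)/2 = 7.62212×10^8 km.
Circular speed at r₁: v₁ = √(μ/r₁) = √(1.327×10^11/2.51328×10^8) = 22.978 km/s.
Transfer-orbit speed at r₁ (v² = μ(2/r − 1/a)): v_p = √[μ(2/r₁ − 1/a_t)] = 29.697 km/s.
First burn Δv₁ = |v_p − v₁| = 6.719 km/s.
At r₂, v₂ = √(μ/r₂) = 10.21 km/s.
Transfer-orbit speed at r₂: v_a = √[μ(2/r₂ − 1/a_t)] = 5.863 km/s.
Second burn Δv₂ = |v₂ − v_a| = 4.347 km/s.
Δv = Δv₁ + Δv₂ = 6.719 + 4.347 = 11.07 km/s.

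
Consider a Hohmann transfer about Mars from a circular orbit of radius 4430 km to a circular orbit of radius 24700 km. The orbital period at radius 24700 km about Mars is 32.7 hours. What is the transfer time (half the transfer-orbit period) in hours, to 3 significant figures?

t = 7.40 hours

From Kepler's third law T² = 4π²r³/μ at r = 24700 km, T = 32.7 hours = 32.7 × 3600 s = 1.1772×10^5 s: μ = 4π²r³/T² = 42928.9 km³/s².
The Hohmann ellipse has a_t = (r₁ + r₂)/2 = 14565 km.
Half the transfer-orbit period gives t = π√(a_t³/μ) = 26650 s.
Converting: 26650 s ÷ 3600 s/hour = 7.40 hours.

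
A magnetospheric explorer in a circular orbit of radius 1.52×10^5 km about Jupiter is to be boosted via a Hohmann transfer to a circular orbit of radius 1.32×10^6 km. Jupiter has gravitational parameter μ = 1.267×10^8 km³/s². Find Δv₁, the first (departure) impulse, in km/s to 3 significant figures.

Δv₁ = 9.79 km/s

The Hohmann ellipse has a_t = (r₁ + r₂)/2 = 7.360×10^5 km.
On the circular orbit at r = 1.520×10^5 km, v_c = √(μ/r) = 28.8713 km/s.
Vis-viva on the transfer ellipse at r = 1.520×10^5 km gives v_t = √[μ(2/r − 1/a_t)] = 38.6647 km/s.
Δv₁ = |v_t − v_c| = |38.6647 − 28.8713| = 9.793 km/s.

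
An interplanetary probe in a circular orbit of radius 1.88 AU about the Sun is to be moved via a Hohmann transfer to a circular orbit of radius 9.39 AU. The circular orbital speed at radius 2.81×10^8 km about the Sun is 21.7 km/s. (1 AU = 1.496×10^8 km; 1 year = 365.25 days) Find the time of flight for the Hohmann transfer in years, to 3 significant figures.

From the circular-orbit relation v² = μ/r at r = 2.81×10^8 km: μ = v²r = (21.7)² × 2.81×10^8 = 1.32320×10^11 km³/s².
In km: r₁ = 1.88 × 1.496×10^8 = 2.81248×10^8 km; r₂ = 9.39 × 1.496×10^8 = 1.404744×10^9 km.
Transfer-ellipse semi-major axis a_t = (r₁ + r₂)/2 = (2.81248×10^8 + 1.404744×10^9)/2 = 8.42996×10^8 km.
By Kepler's third law the transfer-orbit period is T = 2π√(a_t³/μ), so t = T/2 = 2.114×10^8 s.
Converting: 2.114×10^8 s ÷ 3.15576×10^7 s/year (365.25 × 86400) = 6.70 years.

t = 6.70 years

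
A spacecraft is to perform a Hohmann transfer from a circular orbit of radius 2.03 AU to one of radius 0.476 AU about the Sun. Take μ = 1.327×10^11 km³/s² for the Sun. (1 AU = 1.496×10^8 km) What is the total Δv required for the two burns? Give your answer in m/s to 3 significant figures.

Δv = 19800 m/s

In km: r₁ = 2.03 × 1.496×10^8 = 3.03688×10^8 km; r₂ = 0.476 × 1.496×10^8 = 7.12096×10^7 km.
The Hohmann ellipse has a_t = (r₁ + r₂)/2 = 1.874488×10^8 km.
Circular speed at r₁: v₁ = √(μ/r₁) = √(1.327×10^11/3.03688×10^8) = 20.90 km/s.
On the transfer ellipse at r₁, v² = μ(2/r − 1/a) gives v_a = √[μ(2/r₁ − 1/a_t)] = 12.88 km/s.
First burn Δv₁ = |v_a − v₁| = 8.020 km/s.
At r₂, v₂ = √(μ/r₂) = 43.17 km/s.
Transfer-orbit speed at r₂: v_p = √[μ(2/r₂ − 1/a_t)] = 54.95 km/s.
Second burn Δv₂ = |v₂ − v_p| = 11.78 km/s.
Total Δv = Δv₁ + Δv₂ = 19.80 km/s.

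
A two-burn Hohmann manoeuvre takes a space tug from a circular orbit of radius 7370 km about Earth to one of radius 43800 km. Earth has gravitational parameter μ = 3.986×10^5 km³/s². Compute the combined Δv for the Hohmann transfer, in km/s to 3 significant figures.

Semi-major axis of the transfer orbit: a_t = (7370 + 43800)/2 = 25585 km.
Circular speed at r₁: v₁ = √(μ/r₁) = √(3.986×10^5/7370) = 7.354 km/s.
Transfer-orbit speed at r₁ (vis-viva equation): v_p = √[μ(2/r₁ − 1/a_t)] = 9.622 km/s.
First burn Δv₁ = |v_p − v₁| = 2.268 km/s.
At r₂, v₂ = √(μ/r₂) = 3.017 km/s.
Transfer-orbit speed at r₂: v_a = √[μ(2/r₂ − 1/a_t)] = 1.619 km/s.
Second burn Δv₂ = |v₂ − v_a| = 1.398 km/s.
Δv = Δv₁ + Δv₂ = 2.268 + 1.398 = 3.666 km/s.

Δv = 3.67 km/s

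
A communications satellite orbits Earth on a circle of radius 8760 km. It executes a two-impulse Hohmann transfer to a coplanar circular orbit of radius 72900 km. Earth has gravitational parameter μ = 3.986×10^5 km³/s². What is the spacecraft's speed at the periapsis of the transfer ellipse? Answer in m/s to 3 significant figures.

Semi-major axis of the transfer orbit: a_t = (8760 + 72900)/2 = 40830 km.
The periapsis of the transfer ellipse is at r = 8760 km.
From the vis-viva equation, v = √[μ(2/r − 1/a_t)] = 9.013 km/s.

v = 9010 m/s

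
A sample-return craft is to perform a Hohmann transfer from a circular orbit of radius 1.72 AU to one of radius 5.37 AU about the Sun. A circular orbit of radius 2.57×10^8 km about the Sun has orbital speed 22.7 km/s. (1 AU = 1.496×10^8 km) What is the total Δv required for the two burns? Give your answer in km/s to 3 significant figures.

From the circular-orbit relation v² = μ/r at r = 2.57×10^8 km: μ = v²r = (22.7)² × 2.57×10^8 = 1.32430×10^11 km³/s².
In km: r₁ = 1.72 × 1.496×10^8 = 2.57312×10^8 km; r₂ = 5.37 × 1.496×10^8 = 8.03352×10^8 km.
Transfer-ellipse semi-major axis a_t = (r₁ + r₂)/2 = (2.57312×10^8 + 8.03352×10^8)/2 = 5.30332×10^8 km.
At r₁ the circular-orbit speed is v₁ = √(μ/r₁) = 22.68623 km/s.
On the transfer ellipse at r₁, v² = μ(2/r − 1/a) gives v_p = √[μ(2/r₁ − 1/a_t)] = 27.92167 km/s.
First burn Δv₁ = |v_p − v₁| = 5.235 km/s.
Circular speed at r₂: v₂ = √(μ/r₂) = 12.839 km/s.
Transfer-orbit speed at r₂: v_a = √[μ(2/r₂ − 1/a_t)] = 8.9433 km/s.
Second burn Δv₂ = |v₂ − v_a| = 3.896 km/s.
Total Δv = Δv₁ + Δv₂ = 9.131 km/s.

Δv = 9.13 km/s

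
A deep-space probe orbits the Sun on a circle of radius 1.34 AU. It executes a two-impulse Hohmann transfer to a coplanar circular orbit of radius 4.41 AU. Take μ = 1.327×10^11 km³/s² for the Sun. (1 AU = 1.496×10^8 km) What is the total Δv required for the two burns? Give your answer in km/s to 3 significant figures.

In km: r₁ = 1.34 × 1.496×10^8 = 2.00464×10^8 km; r₂ = 4.41 × 1.496×10^8 = 6.59736×10^8 km.
Transfer-ellipse semi-major axis a_t = (r₁ + r₂)/2 = (2.00464×10^8 + 6.59736×10^8)/2 = 4.301×10^8 km.
Circular speed at r₁: v₁ = √(μ/r₁) = √(1.327×10^11/2.00464×10^8) = 25.7287 km/s.
On the transfer ellipse at r₁, v² = μ(2/r − 1/a) gives v_p = √[μ(2/r₁ − 1/a_t)] = 31.8653 km/s.
First burn Δv₁ = |v_p − v₁| = 6.137 km/s.
At r₂, v₂ = √(μ/r₂) = 14.182 km/s.
Transfer-orbit speed at r₂: v_a = √[μ(2/r₂ − 1/a_t)] = 9.6824 km/s.
Second burn Δv₂ = |v₂ − v_a| = 4.500 km/s.
Δv = Δv₁ + Δv₂ = 6.137 + 4.500 = 10.64 km/s.

Δv = 10.6 km/s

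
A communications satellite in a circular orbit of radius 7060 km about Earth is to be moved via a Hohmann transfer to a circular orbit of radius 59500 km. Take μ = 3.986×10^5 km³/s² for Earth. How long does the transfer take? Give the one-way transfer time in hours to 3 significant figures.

t = 8.39 hours

Semi-major axis of the transfer orbit: a_t = (7060 + 59500)/2 = 33280 km.
By Kepler's third law the transfer-orbit period is T = 2π√(a_t³/μ), so t = T/2 = 30210 s.
Converting: 30210 s ÷ 3600 s/hour = 8.39 hours.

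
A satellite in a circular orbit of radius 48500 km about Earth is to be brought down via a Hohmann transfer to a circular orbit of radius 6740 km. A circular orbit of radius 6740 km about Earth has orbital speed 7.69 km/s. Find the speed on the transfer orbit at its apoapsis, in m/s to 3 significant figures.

From the circular-orbit relation v² = μ/r at r = 6740 km: μ = v²r = (7.69)² × 6740 = 3.98577×10^5 km³/s².
Transfer-ellipse semi-major axis a_t = (r₁ + r₂)/2 = (48500 + 6740)/2 = 27620 km.
The apoapsis of the transfer ellipse is at r = 48500 km.
From the vis-viva equation, v = √[μ(2/r − 1/a_t)] = 1.416 km/s.

v = 1420 m/s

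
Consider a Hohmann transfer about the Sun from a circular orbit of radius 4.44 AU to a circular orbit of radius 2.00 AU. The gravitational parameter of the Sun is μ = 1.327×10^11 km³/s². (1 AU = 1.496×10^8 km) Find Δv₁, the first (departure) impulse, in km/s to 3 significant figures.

Δv₁ = 2.99 km/s

In km: r₁ = 4.44 × 1.496×10^8 = 6.64224×10^8 km; r₂ = 2.00 × 1.496×10^8 = 2.992×10^8 km.
Transfer-ellipse semi-major axis a_t = (r₁ + r₂)/2 = (6.64224×10^8 + 2.992×10^8)/2 = 4.81712×10^8 km.
Circular speed at r = 6.64224×10^8 km: v_c = √(μ/r) = 14.134 km/s.
Transfer-orbit speed at the same r (vis-viva, a = a_t): v_t = √[μ(2/r − 1/a_t)] = 11.139 km/s.
Δv₁ = |v_t − v_c| = |11.139 − 14.134| = 2.995 km/s.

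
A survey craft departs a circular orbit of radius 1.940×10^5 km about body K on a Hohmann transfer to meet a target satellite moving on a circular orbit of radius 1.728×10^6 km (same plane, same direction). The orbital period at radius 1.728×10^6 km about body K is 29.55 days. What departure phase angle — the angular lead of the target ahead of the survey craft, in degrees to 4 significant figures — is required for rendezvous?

From Kepler's third law T² = 4π²r³/μ at r = 1.728×10^6 km, T = 29.55 days = 29.55 × 86400 s = 2.55312×10^6 s: μ = 4π²r³/T² = 3.12499×10^7 km³/s².
The Hohmann ellipse has a_t = (r₁ + r₂)/2 = 9.610×10^5 km.
The half-period of the transfer ellipse is t = π√(a_t³/μ) = 5.29433×10^5 s.
Target angular speed ω₂ = √(μ/r₂³) = 2.46098×10^-6 rad/s.
Angle swept by the target during transfer: ω₂·t = 1.30292 rad = 74.652°.
Arrival is 180° from departure on the ellipse, so φ = 180° − 74.652° = 105.3°.

φ = 105.3°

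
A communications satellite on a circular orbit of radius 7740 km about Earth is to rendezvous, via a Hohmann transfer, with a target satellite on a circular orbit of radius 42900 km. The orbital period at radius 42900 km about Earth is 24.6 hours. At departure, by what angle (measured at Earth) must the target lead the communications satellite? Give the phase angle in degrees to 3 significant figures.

From Kepler's third law T² = 4π²r³/μ at r = 42900 km, T = 24.6 hours = 24.6 × 3600 s = 88560 s: μ = 4π²r³/T² = 3.97426×10^5 km³/s².
The Hohmann ellipse has a_t = (r₁ + r₂)/2 = 25320 km.
The half-period of the transfer ellipse is t = π√(a_t³/μ) = 20078 s.
The target's mean motion on its circular orbit is ω₂ = √(μ/r₂³) = 7.0948×10^-5 rad/s.
Angle swept by the target during transfer: ω₂·t = 1.4245 rad = 81.62°.
Arrival is 180° from departure on the ellipse, so φ = 180° − 81.62° = 98.4°.

φ = 98.4°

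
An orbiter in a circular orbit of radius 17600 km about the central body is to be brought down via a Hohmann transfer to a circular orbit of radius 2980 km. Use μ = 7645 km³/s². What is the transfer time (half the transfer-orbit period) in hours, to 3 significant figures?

t = 10.4 hours

Semi-major axis of the transfer orbit: a_t = (17600 + 2980)/2 = 10290 km.
By Kepler's third law the transfer-orbit period is T = 2π√(a_t³/μ), so t = T/2 = 37500 s.
Converting: 37500 s ÷ 3600 s/hour = 10.4 hours.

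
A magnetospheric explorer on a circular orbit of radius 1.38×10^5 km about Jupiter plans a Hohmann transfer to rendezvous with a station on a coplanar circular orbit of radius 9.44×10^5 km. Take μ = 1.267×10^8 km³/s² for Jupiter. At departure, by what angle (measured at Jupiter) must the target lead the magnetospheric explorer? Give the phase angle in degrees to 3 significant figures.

φ = 102°

The Hohmann ellipse has a_t = (r₁ + r₂)/2 = 5.410×10^5 km.
The half-period of the transfer ellipse is t = π√(a_t³/μ) = 1.111×10^5 s.
The target's mean motion on its circular orbit is ω₂ = √(μ/r₂³) = 1.227×10^-5 rad/s.
Angle swept by the target during transfer: ω₂·t = 1.363 rad = 78.09°.
Arrival is 180° from departure on the ellipse, so φ = 180° − 78.09° = 102°.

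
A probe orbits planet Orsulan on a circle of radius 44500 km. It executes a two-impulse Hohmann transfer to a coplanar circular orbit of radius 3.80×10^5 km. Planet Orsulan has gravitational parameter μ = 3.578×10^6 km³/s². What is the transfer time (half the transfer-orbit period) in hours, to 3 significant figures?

t = 45.1 hours

Semi-major axis of the transfer orbit: a_t = (44500 + 3.800×10^5)/2 = 2.1225×10^5 km.
By Kepler's third law the transfer-orbit period is T = 2π√(a_t³/μ), so t = T/2 = 1.624×10^5 s.
Converting: 1.624×10^5 s ÷ 3600 s/hour = 45.1 hours.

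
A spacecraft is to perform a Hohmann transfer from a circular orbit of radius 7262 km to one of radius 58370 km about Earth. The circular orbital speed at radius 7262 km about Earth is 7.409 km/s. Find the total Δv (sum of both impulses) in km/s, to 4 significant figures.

From the circular-orbit relation v² = μ/r at r = 7262 km: μ = v²r = (7.409)² × 7262 = 3.98635×10^5 km³/s².
Semi-major axis of the transfer orbit: a_t = (7262 + 58370)/2 = 32816 km.
Circular speed at r₁: v₁ = √(μ/r₁) = √(3.98635×10^5/7262) = 7.409 km/s.
Transfer-orbit speed at r₁ (vis-viva): v_p = √[μ(2/r₁ − 1/a_t)] = 9.881 km/s.
First burn Δv₁ = |v_p − v₁| = 2.472 km/s.
Circular speed at r₂: v₂ = √(μ/r₂) = 2.613 km/s.
Transfer-orbit speed at r₂: v_a = √[μ(2/r₂ − 1/a_t)] = 1.229 km/s.
Second burn Δv₂ = |v₂ − v_a| = 1.384 km/s.
Total Δv = Δv₁ + Δv₂ = 3.856 km/s.

Δv = 3.856 km/s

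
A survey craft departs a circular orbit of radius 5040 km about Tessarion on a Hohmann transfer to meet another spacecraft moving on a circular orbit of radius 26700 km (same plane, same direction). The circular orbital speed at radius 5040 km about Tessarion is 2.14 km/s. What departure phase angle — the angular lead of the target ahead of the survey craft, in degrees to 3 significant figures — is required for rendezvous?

From the circular-orbit relation v² = μ/r at r = 5040 km: μ = v²r = (2.14)² × 5040 = 23081.2 km³/s².
Semi-major axis of the transfer orbit: a_t = (5040 + 26700)/2 = 15870 km.
Transfer time t = π√(a_t³/μ) = 41341 s.
The target's mean motion on its circular orbit is ω₂ = √(μ/r₂³) = 3.4823×10^-5 rad/s.
Angle swept by the target during transfer: ω₂·t = 1.4396 rad = 82.48°.
The survey craft traverses 180° on the transfer ellipse, so the target must lead by 180° − 82.48° = 97.5°.

φ = 97.5°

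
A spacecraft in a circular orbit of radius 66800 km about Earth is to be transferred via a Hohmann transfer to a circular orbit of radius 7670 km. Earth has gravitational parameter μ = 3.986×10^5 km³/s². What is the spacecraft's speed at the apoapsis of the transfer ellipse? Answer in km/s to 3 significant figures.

v = 1.11 km/s

The Hohmann ellipse has a_t = (r₁ + r₂)/2 = 37235 km.
At apoapsis, r = 66800 km.
From the vis-viva equation, v = √[μ(2/r − 1/a_t)] = 1.109 km/s.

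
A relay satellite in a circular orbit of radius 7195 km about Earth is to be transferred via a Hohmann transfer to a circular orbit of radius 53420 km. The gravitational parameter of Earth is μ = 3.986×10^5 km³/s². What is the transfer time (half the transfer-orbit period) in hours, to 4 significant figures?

t = 7.293 hours

Semi-major axis of the transfer orbit: a_t = (7195 + 53420)/2 = 30307.5 km.
Transfer time t = π√(a_t³/μ) = π√((30307.5)³ / 3.986×10^5) = 26255 s.
Converting: 26255 s ÷ 3600 s/hour = 7.293 hours.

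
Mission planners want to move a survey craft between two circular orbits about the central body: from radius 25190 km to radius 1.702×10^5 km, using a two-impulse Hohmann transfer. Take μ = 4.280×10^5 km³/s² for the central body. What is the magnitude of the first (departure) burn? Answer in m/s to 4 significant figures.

Δv₁ = 1319 m/s

The Hohmann ellipse has a_t = (r₁ + r₂)/2 = 97695 km.
Circular speed at r = 25190 km: v_c = √(μ/r) = 4.122 km/s.
Transfer-orbit speed at the same r (vis-viva, a = a_t): v_t = √[μ(2/r − 1/a_t)] = 5.441 km/s.
Δv₁ = |v_t − v_c| = |5.441 − 4.122| = 1.319 km/s.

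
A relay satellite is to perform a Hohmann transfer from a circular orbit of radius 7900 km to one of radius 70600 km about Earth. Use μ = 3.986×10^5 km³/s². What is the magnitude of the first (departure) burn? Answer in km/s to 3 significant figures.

The Hohmann ellipse has a_t = (r₁ + r₂)/2 = 39250 km.
Circular speed at r = 7900 km: v_c = √(μ/r) = 7.1032 km/s.
Transfer-orbit speed at the same r (vis-viva, a = a_t): v_t = √[μ(2/r − 1/a_t)] = 9.5266 km/s.
Δv₁ = |v_t − v_c| = |9.5266 − 7.1032| = 2.423 km/s.

Δv₁ = 2.42 km/s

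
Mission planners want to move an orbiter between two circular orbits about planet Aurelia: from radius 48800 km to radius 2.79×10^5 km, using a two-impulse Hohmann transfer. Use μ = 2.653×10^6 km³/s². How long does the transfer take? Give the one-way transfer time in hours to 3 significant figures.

The Hohmann ellipse has a_t = (r₁ + r₂)/2 = 1.639×10^5 km.
Transfer time t = π√(a_t³/μ) = π√((1.639×10^5)³ / 2.653×10^6) = 1.280×10^5 s.
Converting: 1.280×10^5 s ÷ 3600 s/hour = 35.6 hours.

t = 35.6 hours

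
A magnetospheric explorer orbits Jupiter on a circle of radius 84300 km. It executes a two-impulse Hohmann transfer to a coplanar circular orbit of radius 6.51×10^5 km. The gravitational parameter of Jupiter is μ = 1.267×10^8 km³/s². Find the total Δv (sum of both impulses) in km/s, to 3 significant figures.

The Hohmann ellipse has a_t = (r₁ + r₂)/2 = 3.6765×10^5 km.
Circular speed at r₁: v₁ = √(μ/r₁) = √(1.267×10^8/84300) = 38.77 km/s.
On the transfer ellipse at r₁, vis-viva equation gives v_p = √[μ(2/r₁ − 1/a_t)] = 51.59 km/s.
First burn Δv₁ = |v_p − v₁| = 12.82 km/s.
Circular speed at r₂: v₂ = √(μ/r₂) = 13.95 km/s.
Transfer-orbit speed at r₂: v_a = √[μ(2/r₂ − 1/a_t)] = 6.680 km/s.
Second burn Δv₂ = |v₂ − v_a| = 7.270 km/s.
Δv = Δv₁ + Δv₂ = 12.82 + 7.270 = 20.09 km/s.

Δv = 20.1 km/s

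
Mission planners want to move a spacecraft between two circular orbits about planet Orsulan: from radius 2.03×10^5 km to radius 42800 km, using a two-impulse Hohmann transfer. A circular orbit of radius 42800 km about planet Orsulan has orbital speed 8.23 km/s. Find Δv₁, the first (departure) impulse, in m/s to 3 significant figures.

From the circular-orbit relation v² = μ/r at r = 42800 km: μ = v²r = (8.23)² × 42800 = 2.89897×10^6 km³/s².
The Hohmann ellipse has a_t = (r₁ + r₂)/2 = 1.229×10^5 km.
On the circular orbit at r = 2.030×10^5 km, v_c = √(μ/r) = 3.779 km/s.
Transfer-orbit speed at the same r (vis-viva, a = a_t): v_t = √[μ(2/r − 1/a_t)] = 2.230 km/s.
Δv₁ = |v_t − v_c| = |2.230 − 3.779| = 1.549 km/s.

Δv₁ = 1550 m/s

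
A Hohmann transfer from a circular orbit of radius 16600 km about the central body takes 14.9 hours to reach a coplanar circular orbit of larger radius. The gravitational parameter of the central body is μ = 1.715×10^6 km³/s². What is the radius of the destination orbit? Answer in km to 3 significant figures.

Transfer time t = 14.9 hours = 53640 s, and t = π√(a_t³/μ).
So a_t = (μ t²/π²)^(1/3) = (1.715×10^6 × (53640)² / π²)^(1/3) = 79368 km.
Since a_t = (r₁ + r₂)/2, r₂ = 2a_t − r₁ = 2×79368 − 16600 = 1.42136×10^5 km.

r₂ = 1.42×10^5 km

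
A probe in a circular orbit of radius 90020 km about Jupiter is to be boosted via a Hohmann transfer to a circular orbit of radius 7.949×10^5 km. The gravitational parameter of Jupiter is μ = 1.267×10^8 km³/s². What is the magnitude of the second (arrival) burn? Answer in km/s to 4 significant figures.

Semi-major axis of the transfer orbit: a_t = (90020 + 7.949×10^5)/2 = 4.4246×10^5 km.
Circular speed at r = 7.949×10^5 km: v_c = √(μ/r) = 12.625 km/s.
Vis-viva on the transfer ellipse at r = 7.949×10^5 km gives v_t = √[μ(2/r − 1/a_t)] = 5.6946 km/s.
Δv₂ = |v_t − v_c| = |5.6946 − 12.625| = 6.930 km/s.

Δv₂ = 6.930 km/s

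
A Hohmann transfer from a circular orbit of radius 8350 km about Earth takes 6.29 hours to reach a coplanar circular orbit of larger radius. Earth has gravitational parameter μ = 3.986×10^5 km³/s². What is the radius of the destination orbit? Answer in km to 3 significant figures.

r₂ = 46600 km

Transfer time t = 6.29 hours = 22644 s, and t = π√(a_t³/μ).
So a_t = (μ t²/π²)^(1/3) = (3.986×10^5 × (22644)² / π²)^(1/3) = 27461 km.
Since a_t = (r₁ + r₂)/2, r₂ = 2a_t − r₁ = 2×27461 − 8350 = 46572 km.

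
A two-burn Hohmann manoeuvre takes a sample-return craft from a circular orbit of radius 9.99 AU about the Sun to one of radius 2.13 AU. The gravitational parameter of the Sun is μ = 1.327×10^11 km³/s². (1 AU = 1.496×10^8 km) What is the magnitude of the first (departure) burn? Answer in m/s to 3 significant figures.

In km: r₁ = 9.99 × 1.496×10^8 = 1.494504×10^9 km; r₂ = 2.13 × 1.496×10^8 = 3.18648×10^8 km.
Semi-major axis of the transfer orbit: a_t = (1.494504×10^9 + 3.18648×10^8)/2 = 9.06576×10^8 km.
Circular speed at r = 1.494504×10^9 km: v_c = √(μ/r) = 9.423 km/s.
Vis-viva on the transfer ellipse at r = 1.494504×10^9 km gives v_t = √[μ(2/r − 1/a_t)] = 5.587 km/s.
Δv₁ = |v_t − v_c| = |5.587 − 9.423| = 3.836 km/s.

Δv₁ = 3840 m/s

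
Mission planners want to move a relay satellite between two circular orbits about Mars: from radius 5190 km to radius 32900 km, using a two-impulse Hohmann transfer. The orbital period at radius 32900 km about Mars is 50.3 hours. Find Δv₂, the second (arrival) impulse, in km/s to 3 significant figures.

From Kepler's third law T² = 4π²r³/μ at r = 32900 km, T = 50.3 hours = 50.3 × 3600 s = 1.8108×10^5 s: μ = 4π²r³/T² = 42875.2 km³/s².
Semi-major axis of the transfer orbit: a_t = (5190 + 32900)/2 = 19045 km.
On the circular orbit at r = 32900 km, v_c = √(μ/r) = 1.14158 km/s.
Transfer-orbit speed at the same r (vis-viva, a = a_t): v_t = √[μ(2/r − 1/a_t)] = 0.595934 km/s.
Δv₂ = |v_t − v_c| = |0.595934 − 1.14158| = 0.5456 km/s.

Δv₂ = 0.546 km/s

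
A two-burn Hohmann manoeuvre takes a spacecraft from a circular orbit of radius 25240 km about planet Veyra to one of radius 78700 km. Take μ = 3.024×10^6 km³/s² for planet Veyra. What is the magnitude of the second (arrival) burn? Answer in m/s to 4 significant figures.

Transfer-ellipse semi-major axis a_t = (r₁ + r₂)/2 = (25240 + 78700)/2 = 51970 km.
On the circular orbit at r = 78700 km, v_c = √(μ/r) = 6.199 km/s.
Vis-viva on the transfer ellipse at r = 78700 km gives v_t = √[μ(2/r − 1/a_t)] = 4.320 km/s.
Δv₂ = |v_t − v_c| = |4.320 − 6.199| = 1.879 km/s.

Δv₂ = 1879 m/s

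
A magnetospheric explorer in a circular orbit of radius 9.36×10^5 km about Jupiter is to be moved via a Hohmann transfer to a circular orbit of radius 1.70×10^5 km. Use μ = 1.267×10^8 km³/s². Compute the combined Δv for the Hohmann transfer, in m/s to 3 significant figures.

The Hohmann ellipse has a_t = (r₁ + r₂)/2 = 5.530×10^5 km.
At r₁ the circular-orbit speed is v₁ = √(μ/r₁) = 11.635 km/s.
Transfer-orbit speed at r₁ (vis-viva): v_a = √[μ(2/r₁ − 1/a_t)] = 6.4508 km/s.
First burn Δv₁ = |v_a − v₁| = 5.184 km/s.
Circular speed at r₂: v₂ = √(μ/r₂) = 27.300 km/s.
Transfer-orbit speed at r₂: v_p = √[μ(2/r₂ − 1/a_t)] = 35.517 km/s.
Second burn Δv₂ = |v₂ − v_p| = 8.217 km/s.
Total Δv = Δv₁ + Δv₂ = 13.40 km/s.

Δv = 13400 m/s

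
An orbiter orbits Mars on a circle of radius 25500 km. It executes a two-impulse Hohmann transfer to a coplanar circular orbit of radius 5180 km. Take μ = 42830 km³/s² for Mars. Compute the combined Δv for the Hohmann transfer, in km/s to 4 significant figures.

Transfer-ellipse semi-major axis a_t = (r₁ + r₂)/2 = (25500 + 5180)/2 = 15340 km.
At r₁ the circular-orbit speed is v₁ = √(μ/r₁) = 1.296 km/s.
On the transfer ellipse at r₁, vis-viva gives v_a = √[μ(2/r₁ − 1/a_t)] = 0.7531 km/s.
First burn Δv₁ = |v_a − v₁| = 0.5429 km/s.
At r₂, v₂ = √(μ/r₂) = 2.8755 km/s.
Transfer-orbit speed at r₂: v_p = √[μ(2/r₂ − 1/a_t)] = 3.7074 km/s.
Second burn Δv₂ = |v₂ − v_p| = 0.8319 km/s.
Δv = Δv₁ + Δv₂ = 0.5429 + 0.8319 = 1.375 km/s.

Δv = 1.375 km/s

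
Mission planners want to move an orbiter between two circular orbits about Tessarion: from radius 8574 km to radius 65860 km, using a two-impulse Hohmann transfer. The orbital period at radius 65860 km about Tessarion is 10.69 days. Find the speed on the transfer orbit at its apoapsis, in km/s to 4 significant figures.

v = 0.2150 km/s

From Kepler's third law T² = 4π²r³/μ at r = 65860 km, T = 10.69 days = 10.69 × 86400 s = 9.23616×10^5 s: μ = 4π²r³/T² = 13220.3 km³/s².
The Hohmann ellipse has a_t = (r₁ + r₂)/2 = 37217 km.
The apoapsis of the transfer ellipse is at r = 65860 km.
Applying v² = μ(2/r − 1/a_t): v = 0.2150 km/s.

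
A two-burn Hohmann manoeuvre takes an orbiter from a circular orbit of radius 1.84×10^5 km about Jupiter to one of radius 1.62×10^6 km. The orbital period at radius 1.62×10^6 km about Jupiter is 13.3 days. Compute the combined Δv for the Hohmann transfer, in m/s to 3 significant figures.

From Kepler's third law T² = 4π²r³/μ at r = 1.62×10^6 km, T = 13.3 days = 13.3 × 86400 s = 1.14912×10^6 s: μ = 4π²r³/T² = 1.27108×10^8 km³/s².
The Hohmann ellipse has a_t = (r₁ + r₂)/2 = 9.020×10^5 km.
Circular speed at r₁: v₁ = √(μ/r₁) = √(1.27108×10^8/1.840×10^5) = 26.28 km/s.
On the transfer ellipse at r₁, vis-viva gives v_p = √[μ(2/r₁ − 1/a_t)] = 35.22 km/s.
First burn Δv₁ = |v_p − v₁| = 8.940 km/s.
Circular speed at r₂: v₂ = √(μ/r₂) = 8.858 km/s.
Transfer-orbit speed at r₂: v_a = √[μ(2/r₂ − 1/a_t)] = 4.001 km/s.
Second burn Δv₂ = |v₂ − v_a| = 4.857 km/s.
Δv = Δv₁ + Δv₂ = 8.940 + 4.857 = 13.80 km/s.

Δv = 13800 m/s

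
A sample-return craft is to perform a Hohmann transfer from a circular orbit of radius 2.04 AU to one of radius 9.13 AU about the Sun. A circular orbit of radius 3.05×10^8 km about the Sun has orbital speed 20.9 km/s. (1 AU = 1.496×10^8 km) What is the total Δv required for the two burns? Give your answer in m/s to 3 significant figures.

Δv = 9730 m/s

From the circular-orbit relation v² = μ/r at r = 3.05×10^8 km: μ = v²r = (20.9)² × 3.05×10^8 = 1.33227×10^11 km³/s².
In km: r₁ = 2.04 × 1.496×10^8 = 3.05184×10^8 km; r₂ = 9.13 × 1.496×10^8 = 1.365848×10^9 km.
The Hohmann ellipse has a_t = (r₁ + r₂)/2 = 8.35516×10^8 km.
At r₁ the circular-orbit speed is v₁ = √(μ/r₁) = 20.8937 km/s.
On the transfer ellipse at r₁, vis-viva gives v_p = √[μ(2/r₁ − 1/a_t)] = 26.7140 km/s.
First burn Δv₁ = |v_p − v₁| = 5.8203 km/s.
Circular speed at r₂: v₂ = √(μ/r₂) = 9.87632 km/s.
Transfer-orbit speed at r₂: v_a = √[μ(2/r₂ − 1/a_t)] = 5.96896 km/s.
Second burn Δv₂ = |v₂ − v_a| = 3.9074 km/s.
Δv = Δv₁ + Δv₂ = 5.8203 + 3.9074 = 9.728 km/s.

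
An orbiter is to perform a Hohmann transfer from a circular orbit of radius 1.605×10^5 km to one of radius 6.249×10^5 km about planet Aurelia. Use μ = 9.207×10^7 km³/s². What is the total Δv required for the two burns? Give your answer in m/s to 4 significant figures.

Δv = 10640 m/s

Transfer-ellipse semi-major axis a_t = (r₁ + r₂)/2 = (1.605×10^5 + 6.249×10^5)/2 = 3.927×10^5 km.
Circular speed at r₁: v₁ = √(μ/r₁) = √(9.207×10^7/1.605×10^5) = 23.951 km/s.
On the transfer ellipse at r₁, v² = μ(2/r − 1/a) gives v_p = √[μ(2/r₁ − 1/a_t)] = 30.213 km/s.
First burn Δv₁ = |v_p − v₁| = 6.262 km/s.
At r₂, v₂ = √(μ/r₂) = 12.138 km/s.
Transfer-orbit speed at r₂: v_a = √[μ(2/r₂ − 1/a_t)] = 7.7600 km/s.
Second burn Δv₂ = |v₂ − v_a| = 4.378 km/s.
Total Δv = Δv₁ + Δv₂ = 10.64 km/s.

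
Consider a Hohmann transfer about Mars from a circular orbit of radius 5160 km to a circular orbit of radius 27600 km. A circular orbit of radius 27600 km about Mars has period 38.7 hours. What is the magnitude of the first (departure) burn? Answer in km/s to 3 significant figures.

From Kepler's third law T² = 4π²r³/μ at r = 27600 km, T = 38.7 hours = 38.7 × 3600 s = 1.3932×10^5 s: μ = 4π²r³/T² = 42762.2 km³/s².
Semi-major axis of the transfer orbit: a_t = (5160 + 27600)/2 = 16380 km.
Circular speed at r = 5160 km: v_c = √(μ/r) = 2.87876 km/s.
Transfer-orbit speed at the same r (vis-viva, a = a_t): v_t = √[μ(2/r − 1/a_t)] = 3.73683 km/s.
Δv₁ = |v_t − v_c| = |3.73683 − 2.87876| = 0.8581 km/s.

Δv₁ = 0.858 km/s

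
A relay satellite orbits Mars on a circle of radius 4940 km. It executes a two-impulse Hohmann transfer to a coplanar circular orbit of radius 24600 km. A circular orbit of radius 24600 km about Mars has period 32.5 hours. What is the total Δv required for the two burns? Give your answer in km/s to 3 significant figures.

Δv = 1.41 km/s

From Kepler's third law T² = 4π²r³/μ at r = 24600 km, T = 32.5 hours = 32.5 × 3600 s = 1.170×10^5 s: μ = 4π²r³/T² = 42933.2 km³/s².
Transfer-ellipse semi-major axis a_t = (r₁ + r₂)/2 = (4940 + 24600)/2 = 14770 km.
At r₁ the circular-orbit speed is v₁ = √(μ/r₁) = 2.9480 km/s.
On the transfer ellipse at r₁, v² = μ(2/r − 1/a) gives v_p = √[μ(2/r₁ − 1/a_t)] = 3.8046 km/s.
First burn Δv₁ = |v_p − v₁| = 0.8566 km/s.
At r₂, v₂ = √(μ/r₂) = 1.3211 km/s.
Transfer-orbit speed at r₂: v_a = √[μ(2/r₂ − 1/a_t)] = 0.76402 km/s.
Second burn Δv₂ = |v₂ − v_a| = 0.5571 km/s.
Δv = Δv₁ + Δv₂ = 0.8566 + 0.5571 = 1.414 km/s.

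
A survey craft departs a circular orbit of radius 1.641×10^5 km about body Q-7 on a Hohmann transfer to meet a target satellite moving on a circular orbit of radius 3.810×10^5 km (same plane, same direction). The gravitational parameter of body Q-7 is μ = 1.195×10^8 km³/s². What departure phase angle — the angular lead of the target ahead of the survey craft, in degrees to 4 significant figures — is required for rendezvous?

φ = 71.09°

The Hohmann ellipse has a_t = (r₁ + r₂)/2 = 2.7255×10^5 km.
Transfer time t = π√(a_t³/μ) = 40892 s.
Target angular speed ω₂ = √(μ/r₂³) = 4.6483×10^-5 rad/s.
Angle swept by the target during transfer: ω₂·t = 1.9008 rad = 108.91°.
Arrival is 180° from departure on the ellipse, so φ = 180° − 108.91° = 71.09°.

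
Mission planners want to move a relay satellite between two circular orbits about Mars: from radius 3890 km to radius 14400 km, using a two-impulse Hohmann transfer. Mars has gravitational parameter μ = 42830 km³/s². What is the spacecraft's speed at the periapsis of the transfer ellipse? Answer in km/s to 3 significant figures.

v = 4.16 km/s

Semi-major axis of the transfer orbit: a_t = (3890 + 14400)/2 = 9145 km.
At periapsis, r = 3890 km.
Applying v² = μ(2/r − 1/a_t): v = 4.164 km/s.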